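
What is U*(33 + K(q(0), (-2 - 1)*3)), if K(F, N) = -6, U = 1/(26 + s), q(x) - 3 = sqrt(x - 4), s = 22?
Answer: 9/16 ≈ 0.56250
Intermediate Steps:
q(x) = 3 + sqrt(-4 + x) (q(x) = 3 + sqrt(x - 4) = 3 + sqrt(-4 + x))
U = 1/48 (U = 1/(26 + 22) = 1/48 ≈ 0.020833)
U*(33 + K(q(0), (-2 - 1)*3)) = (33 - 6)/48 = (1/48)*27 = 9/16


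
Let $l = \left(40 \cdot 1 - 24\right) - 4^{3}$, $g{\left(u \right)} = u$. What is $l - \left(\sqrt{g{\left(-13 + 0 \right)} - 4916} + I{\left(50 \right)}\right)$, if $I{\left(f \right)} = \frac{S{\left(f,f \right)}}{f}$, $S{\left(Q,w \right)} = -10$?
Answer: $- \frac{239}{5} - i \sqrt{4929} \approx -47.8 - 70.207 i$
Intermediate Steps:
$I{\left(f \right)} = - \frac{10}{f}$
$l = -48$ ($l = \left(40 - 24\right) - 64 = 16 - 64 = -48$)
$l - \left(\sqrt{g{\left(-13 + 0 \right)} - 4916} + I{\left(50 \right)}\right) = -48 - \left(\sqrt{\left(-13 + 0\right) - 4916} - \frac{10}{50}\right) = -48 - \left(\sqrt{-13 - 4916} - \frac{1}{5}\right) = -48 - \left(\sqrt{-4929} - \frac{1}{5}\right) = -48 - \left(i \sqrt{4929} - \frac{1}{5}\right) = -48 - \left(- \frac{1}{5} + i \sqrt{4929}\right) = -48 + \left(\frac{1}{5} - i \sqrt{4929}\right) = - \frac{239}{5} - i \sqrt{4929}$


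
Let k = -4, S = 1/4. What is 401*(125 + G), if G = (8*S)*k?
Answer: 46917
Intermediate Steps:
S = ¼ ≈ 0.25000
G = -8 (G = (8*(¼))*(-4) = 2*(-4) = -8)
401*(125 + G) = 401*(125 - 8) = 401*117 = 46917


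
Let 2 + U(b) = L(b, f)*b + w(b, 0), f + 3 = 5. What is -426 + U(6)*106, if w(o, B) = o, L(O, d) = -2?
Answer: -1274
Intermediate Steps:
f = 2 (f = -3 + 5 = 2)
U(b) = -2 - b (U(b) = -2 + (-2*b + b) = -2 - b)
-426 + U(6)*106 = -426 + (-2 - 1*6)*106 = -426 + (-2 - 6)*106 = -426 - 8*106 = -426 - 848 = -1274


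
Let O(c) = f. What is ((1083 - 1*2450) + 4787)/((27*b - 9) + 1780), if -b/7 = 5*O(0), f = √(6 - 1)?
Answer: -216315/47453 - 115425*√5/47453 ≈ -9.9975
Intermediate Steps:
f = √5 ≈ 2.2361
O(c) = √5
b = -35*√5 ≈ -78.262
((1083 - 1*2450) + 4787)/((27*b - 9) + 1780) = ((1083 - 1*2450) + 4787)/((27*(-35*√5) - 9) + 1780) = ((1083 - 2450) + 4787)/((-945*√5 - 9) + 1780) = (-1367 + 4787)/((-9 - 945*√5) + 1780) = 3420/(1771 - 945*√5)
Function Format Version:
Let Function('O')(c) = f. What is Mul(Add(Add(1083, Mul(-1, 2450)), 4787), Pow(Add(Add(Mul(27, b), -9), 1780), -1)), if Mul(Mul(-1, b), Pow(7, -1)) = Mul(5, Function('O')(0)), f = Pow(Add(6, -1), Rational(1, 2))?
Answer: Add(Rational(-216315, 47453), Mul(Rational(-115425, 47453), Pow(5, Rational(1, 2)))) ≈ -9.9975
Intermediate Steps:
f = Pow(5, Rational(1, 2)) ≈ 2.2361
Function('O')(c) = Pow(5, Rational(1, 2))
b = Mul(-35, Pow(5, Rational(1, 2))) (b = Mul(-7, Mul(5, Pow(5, Rational(1, 2)))) = Mul(-35, Pow(5, Rational(1, 2))) ≈ -78.262)
Mul(Add(Add(1083, Mul(-1, 2450)), 4787), Pow(Add(Add(Mul(27, b), -9), 1780), -1)) = Mul(Add(Add(1083, Mul(-1, 2450)), 4787), Pow(Add(Add(Mul(27, Mul(-35, Pow(5, Rational(1, 2)))), -9), 1780), -1)) = Mul(Add(Add(1083, -2450), 4787), Pow(Add(Add(Mul(-945, Pow(5, Rational(1, 2))), -9), 1780), -1)) = Mul(Add(-1367, 4787), Pow(Add(Add(-9, Mul(-945, Pow(5, Rational(1, 2)))), 1780), -1)) = Mul(3420, Pow(Add(1771, Mul(-945, Pow(5, Rational(1, 2)))), -1))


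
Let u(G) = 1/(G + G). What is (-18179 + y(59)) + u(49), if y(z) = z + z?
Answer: -1769977/98 ≈ -18061.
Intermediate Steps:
y(z) = 2*z
u(G) = 1/(2*G)
(-18179 + y(59)) + u(49) = (-18179 + 2*59) + (1/2)/49 = (-18179 + 118) + (1/2)*(1/49) = -18061 + 1/98 = -1769977/98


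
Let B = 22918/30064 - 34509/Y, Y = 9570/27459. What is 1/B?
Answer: -23976040/2373992074427 ≈ -1.0099e-5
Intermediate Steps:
Y = 3190/9153 (Y = 9570*(1/27459) = 3190/9153 ≈ 0.34852)
B = -2373992074427/23976040 (B = 22918/30064 - 34509/3190/9153 = 22918*(1/30064) - 34509*9153/3190 = 11459/15032 - 315860877/3190 = -2373992074427/23976040 ≈ -99015.)
1/B = 1/(-2373992074427/23976040) = -23976040/2373992074427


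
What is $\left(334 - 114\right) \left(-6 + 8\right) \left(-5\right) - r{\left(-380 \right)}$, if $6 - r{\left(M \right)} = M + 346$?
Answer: $-2240$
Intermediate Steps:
$r{\left(M \right)} = -340 - M$ ($r{\left(M \right)} = 6 - \left(M + 346\right) = 6 - \left(346 + M\right) = -340 - M$)
$\left(334 - 114\right) \left(-6 + 8\right) \left(-5\right) - r{\left(-380 \right)} = \left(334 - 114\right) \left(-6 + 8\right) \left(-5\right) - \left(-340 - -380\right) = 220 \cdot 2 \left(-5\right) - \left(-340 + 380\right) = 220 \left(-10\right) - 40 = -2200 - 40 = -2240$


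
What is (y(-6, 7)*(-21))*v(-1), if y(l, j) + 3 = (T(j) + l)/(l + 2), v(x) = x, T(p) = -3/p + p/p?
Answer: -69/2 ≈ -34.500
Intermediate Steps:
T(p) = 1 - 3/p (T(p) = -3/p + 1 = 1 - 3/p)
y(l, j) = -3 + (l + (-3 + j)/j)/(2 + l) (y(l, j) = -3 + ((-3 + j)/j + l)/(l + 2) = -3 + (l + (-3 + j)/j)/(2 + l))
(y(-6, 7)*(-21))*v(-1) = (((-3 + 7 - 2*7*(3 - 6))/(7*(2 - 6)))*(-21))*(-1) = (((⅐)*(-3 + 7 - 2*7*(-3))/(-4))*(-21))*(-1) = (((⅐)*(-¼)*(-3 + 7 + 42))*(-21))*(-1) = (((⅐)*(-¼)*46)*(-21))*(-1) = -23/14*(-21)*(-1) = (69/2)*(-1) = -69/2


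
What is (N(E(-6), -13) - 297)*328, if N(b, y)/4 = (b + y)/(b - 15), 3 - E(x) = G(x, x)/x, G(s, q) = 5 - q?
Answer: -5878088/61 ≈ -96362.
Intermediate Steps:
E(x) = 3 - (5 - x)/x
N(b, y) = 4*(b + y)/(-15 + b) (N(b, y) = 4*((b + y)/(b - 15)) = 4*((b + y)/(-15 + b)) = 4*(b + y)/(-15 + b))
(N(E(-6), -13) - 297)*328 = (4*((4 - 5/(-6)) - 13)/(-15 + (4 - 5/(-6))) - 297)*328 = (4*((4 - 5*(-1/6)) - 13)/(-15 + (4 - 5*(-1/6))) - 297)*328 = (4*((4 + 5/6) - 13)/(-15 + (4 + 5/6)) - 297)*328 = (4*(29/6 - 13)/(-15 + 29/6) - 297)*328 = (4*(-49/6)/(-61/6) - 297)*328 = (4*(-6/61)*(-49/6) - 297)*328 = (196/61 - 297)*328 = -17921/61*328 = -5878088/61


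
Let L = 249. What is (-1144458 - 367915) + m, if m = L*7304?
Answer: 306323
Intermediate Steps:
m = 1818696 (m = 249*7304 = 1818696)
(-1144458 - 367915) + m = (-1144458 - 367915) + 1818696 = -1512373 + 1818696 = 306323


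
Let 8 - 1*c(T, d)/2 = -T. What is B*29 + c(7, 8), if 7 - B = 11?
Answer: -86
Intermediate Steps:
B = -4 (B = 7 - 1*11 = 7 - 11 = -4)
c(T, d) = 16 + 2*T (c(T, d) = 16 - (-2)*T = 16 + 2*T)
B*29 + c(7, 8) = -4*29 + (16 + 2*7) = -116 + (16 + 14) = -116 + 30 = -86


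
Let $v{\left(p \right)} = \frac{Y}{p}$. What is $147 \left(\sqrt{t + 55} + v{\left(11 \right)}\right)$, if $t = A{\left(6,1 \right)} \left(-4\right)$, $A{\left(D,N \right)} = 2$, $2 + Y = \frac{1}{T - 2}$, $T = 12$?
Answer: $- \frac{2793}{110} + 147 \sqrt{47} \approx 982.39$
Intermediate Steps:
$Y = - \frac{19}{10}$ ($Y = -2 + \frac{1}{12 - 2} = -2 + \frac{1}{10} = - \frac{19}{10} \approx -1.9$)
$t = -8$ ($t = 2 \left(-4\right) = -8$)
$v{\left(p \right)} = - \frac{19}{10 p}$
$147 \left(\sqrt{t + 55} + v{\left(11 \right)}\right) = 147 \left(\sqrt{-8 + 55} - \frac{19}{10 \cdot 11}\right) = 147 \left(\sqrt{47} - \frac{19}{110}\right) = 147 \left(- \frac{19}{110} + \sqrt{47}\right) = - \frac{2793}{110} + 147 \sqrt{47}$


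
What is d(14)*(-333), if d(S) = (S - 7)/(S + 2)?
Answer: -2331/16 ≈ -145.69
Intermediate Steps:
d(S) = (-7 + S)/(2 + S)
d(14)*(-333) = ((-7 + 14)/(2 + 14))*(-333) = (7/16)*(-333) = -2331/16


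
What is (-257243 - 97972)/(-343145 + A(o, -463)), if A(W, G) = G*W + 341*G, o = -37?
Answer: 118405/161299 ≈ 0.73407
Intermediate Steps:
A(W, G) = 341*G + G*W
(-257243 - 97972)/(-343145 + A(o, -463)) = (-257243 - 97972)/(-343145 - 463*(341 - 37)) = -355215/(-343145 - 463*304) = -355215/(-343145 - 140752) = -355215/(-483897) = -355215*(-1/483897) = 118405/161299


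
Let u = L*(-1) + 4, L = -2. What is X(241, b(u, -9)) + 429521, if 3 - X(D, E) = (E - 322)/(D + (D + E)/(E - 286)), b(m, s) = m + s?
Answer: 1753752017/4083 ≈ 4.2953e+5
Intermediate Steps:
u = 6 (u = -2*(-1) + 4 = 2 + 4 = 6)
X(D, E) = 3 - (-322 + E)/(D + (D + E)/(-286 + E)) (X(D, E) = 3 - (E - 322)/(D + (D + E)/(E - 286)) = 3 - (-322 + E)/(D + (D + E)/(-286 + E)))
X(241, b(u, -9)) + 429521 = (-92092 - (6 - 9)² - 855*241 + 611*(6 - 9) + 3*241*(6 - 9))/((6 - 9) - 285*241 + 241*(6 - 9)) + 429521 = (-92092 - 1*(-3)² - 206055 + 611*(-3) + 3*241*(-3))/(-3 - 68685 + 241*(-3)) + 429521 = (-92092 - 1*9 - 206055 - 1833 - 2169)/(-3 - 68685 - 723) + 429521 = (-92092 - 9 - 206055 - 1833 - 2169)/(-69411) + 429521 = -1/69411*(-302158) + 429521 = 17774/4083 + 429521 = 1753752017/4083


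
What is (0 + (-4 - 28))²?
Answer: 1024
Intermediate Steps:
(0 + (-4 - 28))² = (0 - 32)² = (-32)² = 1024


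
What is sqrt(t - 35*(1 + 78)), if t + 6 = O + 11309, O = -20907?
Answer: I*sqrt(12369) ≈ 111.22*I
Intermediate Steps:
t = -9604 (t = -6 + (-20907 + 11309) = -6 - 9598 = -9604)
sqrt(t - 35*(1 + 78)) = sqrt(-9604 - 35*(1 + 78)) = sqrt(-9604 - 35*79) = sqrt(-9604 - 2765) = sqrt(-12369) = I*sqrt(12369)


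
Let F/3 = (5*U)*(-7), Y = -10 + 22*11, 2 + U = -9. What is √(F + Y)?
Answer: √1387 ≈ 37.242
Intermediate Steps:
U = -11 (U = -2 - 9 = -11)
Y = 232 (Y = -10 + 242 = 232)
F = 1155 (F = 3*((5*(-11))*(-7)) = 3*(-55*(-7)) = 3*385 = 1155)
√(F + Y) = √(1155 + 232) = √1387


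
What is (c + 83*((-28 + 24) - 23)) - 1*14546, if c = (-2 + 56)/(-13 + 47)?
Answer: -285352/17 ≈ -16785.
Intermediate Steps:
c = 27/17 (c = 54/34 = 54*(1/34) = 27/17 ≈ 1.5882)
(c + 83*((-28 + 24) - 23)) - 1*14546 = (27/17 + 83*((-28 + 24) - 23)) - 1*14546 = (27/17 + 83*(-4 - 23)) - 14546 = (27/17 + 83*(-27)) - 14546 = (27/17 - 2241) - 14546 = -38070/17 - 14546 = -285352/17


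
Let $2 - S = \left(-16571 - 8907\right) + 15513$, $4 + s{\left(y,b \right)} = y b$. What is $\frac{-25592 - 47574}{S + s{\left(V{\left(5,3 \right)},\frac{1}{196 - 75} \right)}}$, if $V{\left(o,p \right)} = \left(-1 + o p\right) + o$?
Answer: $- \frac{4426543}{602771} \approx -7.3437$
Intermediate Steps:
$V{\left(o,p \right)} = -1 + o + o p$
$s{\left(y,b \right)} = -4 + b y$ ($s{\left(y,b \right)} = -4 + y b = -4 + b y$)
$S = 9967$ ($S = 2 - \left(\left(-16571 - 8907\right) + 15513\right) = 2 - \left(-25478 + 15513\right) = 2 - -9965 = 2 + 9965 = 9967$)
$\frac{-25592 - 47574}{S + s{\left(V{\left(5,3 \right)},\frac{1}{196 - 75} \right)}} = \frac{-25592 - 47574}{9967 - \left(4 - \frac{-1 + 5 + 5 \cdot 3}{196 - 75}\right)} = - \frac{73166}{9967 - \left(4 - \frac{-1 + 5 + 15}{121}\right)} = - \frac{73166}{9967 + \left(-4 + \frac{1}{121} \cdot 19\right)} = - \frac{73166}{9967 + \left(-4 + \frac{19}{121}\right)} = - \frac{73166}{9967 - \frac{465}{121}} = - \frac{73166}{\frac{1205542}{121}} = \left(-73166\right) \frac{121}{1205542} = - \frac{4426543}{602771}$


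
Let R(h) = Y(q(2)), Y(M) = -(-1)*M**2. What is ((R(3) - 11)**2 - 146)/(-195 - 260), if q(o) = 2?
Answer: 97/455 ≈ 0.21319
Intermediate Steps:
Y(M) = M**2
R(h) = 4 (R(h) = 2**2 = 4)
((R(3) - 11)**2 - 146)/(-195 - 260) = ((4 - 11)**2 - 146)/(-195 - 260) = ((-7)**2 - 146)/(-455) = (49 - 146)*(-1/455) = -97*(-1/455) = 97/455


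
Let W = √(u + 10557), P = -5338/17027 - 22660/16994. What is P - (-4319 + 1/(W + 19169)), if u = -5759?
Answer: 229516842683790528884/53161472059088697 + √4798/367445763 ≈ 4317.4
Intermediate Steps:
P = -238272896/144678419 (P = -5338*1/17027 - 22660*1/16994 = -5338/17027 - 11330/8497 = -238272896/144678419 ≈ -1.6469)
W = √4798 (W = √(-5759 + 10557) = √4798 ≈ 69.268)
P - (-4319 + 1/(W + 19169)) = -238272896/144678419 - (-4319 + 1/(√4798 + 19169)) = -238272896/144678419 - (-4319 + 1/(19169 + √4798)) = -238272896/144678419 + (4319 - 1/(19169 + √4798)) = 624627818765/144678419 - 1/(19169 + √4798)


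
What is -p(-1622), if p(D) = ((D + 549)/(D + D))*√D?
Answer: -1073*I*√1622/3244 ≈ -13.321*I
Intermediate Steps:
p(D) = (549 + D)/(2*√D) (p(D) = ((549 + D)/((2*D)))*√D = ((549 + D)*(1/(2*D)))*√D = ((549 + D)/(2*D))*√D = (549 + D)/(2*√D))
-p(-1622) = -(549 - 1622)/(2*√(-1622)) = -(-I*√1622/1622)*(-1073)/2 = -1073*I*√1622/3244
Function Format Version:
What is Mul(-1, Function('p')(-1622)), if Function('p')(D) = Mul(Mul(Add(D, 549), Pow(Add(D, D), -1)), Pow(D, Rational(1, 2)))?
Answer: Mul(Rational(-1073, 3244), I, Pow(1622, Rational(1, 2))) ≈ Mul(-13.321, I)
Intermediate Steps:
Function('p')(D) = Mul(Rational(1, 2), Pow(D, Rational(-1, 2)), Add(549, D)) (Function('p')(D) = Mul(Mul(Add(549, D), Pow(Mul(2, D), -1)), Pow(D, Rational(1, 2))) = Mul(Mul(Add(549, D), Mul(Rational(1, 2), Pow(D, -1))), Pow(D, Rational(1, 2))) = Mul(Mul(Rational(1, 2), Pow(D, -1), Add(549, D)), Pow(D, Rational(1, 2))) = Mul(Rational(1, 2), Pow(D, Rational(-1, 2)), Add(549, D)))
Mul(-1, Function('p')(-1622)) = Mul(-1, Mul(Rational(1, 2), Pow(-1622, Rational(-1, 2)), Add(549, -1622))) = Mul(-1, Mul(Rational(1, 2), Mul(Rational(-1, 1622), I, Pow(1622, Rational(1, 2))), -1073)) = Mul(-1, Mul(Rational(1073, 3244), I, Pow(1622, Rational(1, 2)))) = Mul(Rational(-1073, 3244), I, Pow(1622, Rational(1, 2)))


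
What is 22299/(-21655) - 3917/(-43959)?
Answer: -895419106/951932145 ≈ -0.94063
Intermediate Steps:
22299/(-21655) - 3917/(-43959) = 22299*(-1/21655) - 3917*(-1/43959) = -22299/21655 + 3917/43959 = -895419106/951932145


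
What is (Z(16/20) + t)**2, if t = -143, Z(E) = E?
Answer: 505521/25 ≈ 20221.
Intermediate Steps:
(Z(16/20) + t)**2 = (16/20 - 143)**2 = (16*(1/20) - 143)**2 = (4/5 - 143)**2 = (-711/5)**2 = 505521/25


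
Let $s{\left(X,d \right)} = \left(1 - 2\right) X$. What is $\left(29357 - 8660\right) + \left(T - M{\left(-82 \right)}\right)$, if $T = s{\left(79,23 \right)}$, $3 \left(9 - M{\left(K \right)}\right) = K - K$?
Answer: $20609$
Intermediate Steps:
$M{\left(K \right)} = 9$ ($M{\left(K \right)} = 9 - \frac{K - K}{3} = 9 - 0 = 9 + 0 = 9$)
$s{\left(X,d \right)} = - X$
$T = -79$ ($T = \left(-1\right) 79 = -79$)
$\left(29357 - 8660\right) + \left(T - M{\left(-82 \right)}\right) = \left(29357 - 8660\right) - 88 = 20697 - 88 = 20609$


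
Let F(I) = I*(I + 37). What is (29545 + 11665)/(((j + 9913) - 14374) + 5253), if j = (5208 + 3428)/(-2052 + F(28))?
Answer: 2390180/43777 ≈ 54.599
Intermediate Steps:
F(I) = I*(37 + I)
j = -2159/58 (j = (5208 + 3428)/(-2052 + 28*(37 + 28)) = 8636/(-2052 + 28*65) = 8636/(-2052 + 1820) = 8636/(-232) = 8636*(-1/232) = -2159/58 ≈ -37.224)
(29545 + 11665)/(((j + 9913) - 14374) + 5253) = (29545 + 11665)/(((-2159/58 + 9913) - 14374) + 5253) = 41210/((572795/58 - 14374) + 5253) = 41210/(-260897/58 + 5253) = 41210/(43777/58) = 41210*(58/43777) = 2390180/43777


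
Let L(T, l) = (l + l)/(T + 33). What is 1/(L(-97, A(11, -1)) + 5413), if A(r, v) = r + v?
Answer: 16/86603 ≈ 0.00018475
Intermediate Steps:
L(T, l) = 2*l/(33 + T) (L(T, l) = (2*l)/(33 + T) = 2*l/(33 + T))
1/(L(-97, A(11, -1)) + 5413) = 1/(2*(11 - 1)/(33 - 97) + 5413) = 1/(2*10/(-64) + 5413) = 1/(2*10*(-1/64) + 5413) = 1/(-5/16 + 5413) = 1/(86603/16) = 16/86603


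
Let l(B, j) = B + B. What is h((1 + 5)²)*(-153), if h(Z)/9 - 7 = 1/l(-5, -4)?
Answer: -95013/10 ≈ -9501.3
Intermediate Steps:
l(B, j) = 2*B
h(Z) = 621/10 (h(Z) = 63 + 9/((2*(-5))) = 63 + 9/(-10) = 63 + 9*(-⅒) = 63 - 9/10 = 621/10)
h((1 + 5)²)*(-153) = (621/10)*(-153) = -95013/10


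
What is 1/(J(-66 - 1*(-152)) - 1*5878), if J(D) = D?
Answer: -1/5792 ≈ -0.00017265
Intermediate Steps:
1/(J(-66 - 1*(-152)) - 1*5878) = 1/((-66 - 1*(-152)) - 1*5878) = 1/((-66 + 152) - 5878) = 1/(86 - 5878) = 1/(-5792) = -1/5792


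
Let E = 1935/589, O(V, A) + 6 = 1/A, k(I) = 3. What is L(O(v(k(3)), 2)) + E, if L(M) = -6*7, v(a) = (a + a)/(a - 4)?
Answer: -22803/589 ≈ -38.715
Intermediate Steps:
v(a) = 2*a/(-4 + a) (v(a) = (2*a)/(-4 + a) = 2*a/(-4 + a))
O(V, A) = -6 + 1/A
L(M) = -42
E = 1935/589 (E = 1935*(1/589) = 1935/589 ≈ 3.2852)
L(O(v(k(3)), 2)) + E = -42 + 1935/589 = -22803/589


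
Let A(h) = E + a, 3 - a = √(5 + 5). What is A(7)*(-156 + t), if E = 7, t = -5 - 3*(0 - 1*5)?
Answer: -1460 + 146*√10 ≈ -998.31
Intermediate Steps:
t = 10 (t = -5 - 3*(0 - 5) = -5 - 3*(-5) = -5 + 15 = 10)
a = 3 - √10 (a = 3 - √(5 + 5) = 3 - √10 ≈ -0.16228)
A(h) = 10 - √10 (A(h) = 7 + (3 - √10) = 10 - √10)
A(7)*(-156 + t) = (10 - √10)*(-156 + 10) = (10 - √10)*(-146) = -1460 + 146*√10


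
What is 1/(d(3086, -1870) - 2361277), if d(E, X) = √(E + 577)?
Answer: -2361277/5575629067066 - 3*√407/5575629067066 ≈ -4.2351e-7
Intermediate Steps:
d(E, X) = √(577 + E)
1/(d(3086, -1870) - 2361277) = 1/(√(577 + 3086) - 2361277) = 1/(√3663 - 2361277) = 1/(3*√407 - 2361277) = 1/(-2361277 + 3*√407)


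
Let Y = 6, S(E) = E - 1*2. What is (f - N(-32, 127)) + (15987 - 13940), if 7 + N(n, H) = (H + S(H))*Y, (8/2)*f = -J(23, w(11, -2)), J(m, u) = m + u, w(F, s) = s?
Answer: 2147/4 ≈ 536.75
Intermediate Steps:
S(E) = -2 + E (S(E) = E - 2 = -2 + E)
f = -21/4 (f = (-(23 - 2))/4 = (-1*21)/4 = (¼)*(-21) = -21/4 ≈ -5.2500)
N(n, H) = -19 + 12*H (N(n, H) = -7 + (H + (-2 + H))*6 = -7 + (-2 + 2*H)*6 = -7 + (-12 + 12*H) = -19 + 12*H)
(f - N(-32, 127)) + (15987 - 13940) = (-21/4 - (-19 + 12*127)) + (15987 - 13940) = (-21/4 - (-19 + 1524)) + 2047 = (-21/4 - 1*1505) + 2047 = (-21/4 - 1505) + 2047 = -6041/4 + 2047 = 2147/4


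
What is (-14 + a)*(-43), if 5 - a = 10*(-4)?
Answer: -1333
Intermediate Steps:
a = 45 (a = 5 - 10*(-4) = 5 - 1*(-40) = 5 + 40 = 45)
(-14 + a)*(-43) = (-14 + 45)*(-43) = 31*(-43) = -1333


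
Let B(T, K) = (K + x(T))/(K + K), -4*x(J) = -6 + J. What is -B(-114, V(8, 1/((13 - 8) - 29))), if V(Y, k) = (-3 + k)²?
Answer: -22609/10658 ≈ -2.1213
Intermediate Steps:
x(J) = 3/2 - J/4 (x(J) = -(-6 + J)/4 = 3/2 - J/4)
B(T, K) = (3/2 + K - T/4)/(2*K) (B(T, K) = (K + (3/2 - T/4))/(K + K) = (3/2 + K - T/4)/((2*K)) = (3/2 + K - T/4)*(1/(2*K)) = (3/2 + K - T/4)/(2*K))
-B(-114, V(8, 1/((13 - 8) - 29))) = -(6 - 1*(-114) + 4*(-3 + 1/((13 - 8) - 29))²)/(8*((-3 + 1/((13 - 8) - 29))²)) = -(6 + 114 + 4*(-3 + 1/(5 - 29))²)/(8*((-3 + 1/(5 - 29))²)) = -(6 + 114 + 4*(-3 + 1/(-24))²)/(8*((-3 + 1/(-24))²)) = -(6 + 114 + 4*(-3 - 1/24)²)/(8*((-3 - 1/24)²)) = -(6 + 114 + 4*(-73/24)²)/(8*((-73/24)²)) = -(6 + 114 + 4*(5329/576))/(8*5329/576) = -576*(6 + 114 + 5329/144)/(8*5329) = -576*22609/(8*5329*144) = -1*22609/10658 = -22609/10658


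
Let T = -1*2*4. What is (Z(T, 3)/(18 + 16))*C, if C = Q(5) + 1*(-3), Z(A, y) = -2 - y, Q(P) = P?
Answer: -5/17 ≈ -0.29412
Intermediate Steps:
T = -8 (T = -2*4 = -8)
C = 2 (C = 5 + 1*(-3) = 5 - 3 = 2)
(Z(T, 3)/(18 + 16))*C = ((-2 - 1*3)/(18 + 16))*2 = ((-2 - 3)/34)*2 = ((1/34)*(-5))*2 = -5/34*2 = -5/17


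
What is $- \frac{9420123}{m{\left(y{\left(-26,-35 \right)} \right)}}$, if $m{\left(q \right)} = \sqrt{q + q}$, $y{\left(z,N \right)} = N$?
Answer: $\frac{9420123 i \sqrt{70}}{70} \approx 1.1259 \cdot 10^{6} i$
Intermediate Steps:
$m{\left(q \right)} = \sqrt{2} \sqrt{q}$ ($m{\left(q \right)} = \sqrt{2 q} = \sqrt{2} \sqrt{q}$)
$- \frac{9420123}{m{\left(y{\left(-26,-35 \right)} \right)}} = - \frac{9420123}{\sqrt{2} \sqrt{-35}} = - \frac{9420123}{\sqrt{2} i \sqrt{35}} = - \frac{9420123}{i \sqrt{70}} = - 9420123 \left(- \frac{i \sqrt{70}}{70}\right) = \frac{9420123 i \sqrt{70}}{70}$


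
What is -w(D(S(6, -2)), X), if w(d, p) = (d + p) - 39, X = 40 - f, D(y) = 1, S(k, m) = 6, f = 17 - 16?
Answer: -1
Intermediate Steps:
f = 1
X = 39 (X = 40 - 1*1 = 40 - 1 = 39)
w(d, p) = -39 + d + p
-w(D(S(6, -2)), X) = -(-39 + 1 + 39) = -1*1 = -1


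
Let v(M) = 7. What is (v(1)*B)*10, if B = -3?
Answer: -210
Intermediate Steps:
(v(1)*B)*10 = (7*(-3))*10 = -21*10 = -210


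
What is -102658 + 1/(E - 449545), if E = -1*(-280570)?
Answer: -17346635551/168975 ≈ -1.0266e+5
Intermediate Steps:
E = 280570
-102658 + 1/(E - 449545) = -102658 + 1/(280570 - 449545) = -102658 + 1/(-168975) = -102658 - 1/168975 = -17346635551/168975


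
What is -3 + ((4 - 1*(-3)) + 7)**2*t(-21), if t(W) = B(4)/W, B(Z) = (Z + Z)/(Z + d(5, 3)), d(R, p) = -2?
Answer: -121/3 ≈ -40.333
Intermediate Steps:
B(Z) = 2*Z/(-2 + Z) (B(Z) = (Z + Z)/(Z - 2) = (2*Z)/(-2 + Z) = 2*Z/(-2 + Z))
t(W) = 4/W (t(W) = (2*4/(-2 + 4))/W = (2*4/2)/W = (2*4*(1/2))/W = 4/W)
-3 + ((4 - 1*(-3)) + 7)**2*t(-21) = -3 + ((4 - 1*(-3)) + 7)**2*(4/(-21)) = -3 + ((4 + 3) + 7)**2*(4*(-1/21)) = -3 + (7 + 7)**2*(-4/21) = -3 + 14**2*(-4/21) = -3 + 196*(-4/21) = -3 - 112/3 = -121/3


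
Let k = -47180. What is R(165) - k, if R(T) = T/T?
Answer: 47181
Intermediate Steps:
R(T) = 1
R(165) - k = 1 - 1*(-47180) = 1 + 47180 = 47181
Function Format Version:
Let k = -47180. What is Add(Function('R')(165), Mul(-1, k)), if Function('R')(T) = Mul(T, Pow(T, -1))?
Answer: 47181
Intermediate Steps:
Function('R')(T) = 1
Add(Function('R')(165), Mul(-1, k)) = Add(1, Mul(-1, -47180)) = Add(1, 47180) = 47181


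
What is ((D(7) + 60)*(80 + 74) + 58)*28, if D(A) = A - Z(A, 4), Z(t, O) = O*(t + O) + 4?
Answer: 83552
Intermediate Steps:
Z(t, O) = 4 + O*(O + t) (Z(t, O) = O*(O + t) + 4 = 4 + O*(O + t))
D(A) = -20 - 3*A (D(A) = A - (4 + 4² + 4*A) = A - (4 + 16 + 4*A) = A - (20 + 4*A) = A + (-20 - 4*A) = -20 - 3*A)
((D(7) + 60)*(80 + 74) + 58)*28 = (((-20 - 3*7) + 60)*(80 + 74) + 58)*28 = (((-20 - 21) + 60)*154 + 58)*28 = ((-41 + 60)*154 + 58)*28 = (19*154 + 58)*28 = (2926 + 58)*28 = 2984*28 = 83552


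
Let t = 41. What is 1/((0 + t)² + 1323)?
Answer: 1/3004 ≈ 0.00033289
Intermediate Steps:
1/((0 + t)² + 1323) = 1/((0 + 41)² + 1323) = 1/(41² + 1323) = 1/(1681 + 1323) = 1/3004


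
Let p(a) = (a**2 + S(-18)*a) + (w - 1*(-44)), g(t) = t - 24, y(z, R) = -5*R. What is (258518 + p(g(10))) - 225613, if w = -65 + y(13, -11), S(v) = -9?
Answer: 33261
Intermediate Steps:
w = -10 (w = -65 - 5*(-11) = -65 + 55 = -10)
g(t) = -24 + t
p(a) = 34 + a**2 - 9*a (p(a) = (a**2 - 9*a) + (-10 - 1*(-44)) = (a**2 - 9*a) + (-10 + 44) = (a**2 - 9*a) + 34 = 34 + a**2 - 9*a)
(258518 + p(g(10))) - 225613 = (258518 + (34 + (-24 + 10)**2 - 9*(-24 + 10))) - 225613 = (258518 + (34 + (-14)**2 - 9*(-14))) - 225613 = (258518 + (34 + 196 + 126)) - 225613 = (258518 + 356) - 225613 = 258874 - 225613 = 33261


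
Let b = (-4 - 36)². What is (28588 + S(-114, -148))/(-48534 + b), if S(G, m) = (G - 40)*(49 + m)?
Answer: -707/757 ≈ -0.93395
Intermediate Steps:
S(G, m) = (-40 + G)*(49 + m)
b = 1600 (b = (-40)² = 1600)
(28588 + S(-114, -148))/(-48534 + b) = (28588 + (-1960 - 40*(-148) + 49*(-114) - 114*(-148)))/(-48534 + 1600) = (28588 + (-1960 + 5920 - 5586 + 16872))/(-46934) = (28588 + 15246)*(-1/46934) = 43834*(-1/46934) = -707/757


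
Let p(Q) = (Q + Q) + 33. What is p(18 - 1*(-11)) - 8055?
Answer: -7964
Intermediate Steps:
p(Q) = 33 + 2*Q (p(Q) = 2*Q + 33 = 33 + 2*Q)
p(18 - 1*(-11)) - 8055 = (33 + 2*(18 - 1*(-11))) - 8055 = (33 + 2*(18 + 11)) - 8055 = (33 + 2*29) - 8055 = (33 + 58) - 8055 = 91 - 8055 = -7964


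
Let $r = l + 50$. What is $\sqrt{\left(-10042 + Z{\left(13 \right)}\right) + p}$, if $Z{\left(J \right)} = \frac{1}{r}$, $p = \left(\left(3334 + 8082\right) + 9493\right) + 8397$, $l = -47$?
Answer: $\frac{\sqrt{173379}}{3} \approx 138.8$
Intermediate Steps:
$p = 29306$ ($p = \left(11416 + 9493\right) + 8397 = 20909 + 8397 = 29306$)
$r = 3$ ($r = -47 + 50 = 3$)
$Z{\left(J \right)} = \frac{1}{3}$
$\sqrt{\left(-10042 + Z{\left(13 \right)}\right) + p} = \sqrt{\left(-10042 + \frac{1}{3}\right) + 29306} = \sqrt{- \frac{30125}{3} + 29306} = \sqrt{\frac{57793}{3}} = \frac{\sqrt{173379}}{3}$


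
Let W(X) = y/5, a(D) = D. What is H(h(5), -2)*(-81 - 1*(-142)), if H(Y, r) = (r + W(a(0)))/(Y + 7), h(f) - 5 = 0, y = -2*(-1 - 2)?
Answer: -61/15 ≈ -4.0667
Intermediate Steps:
y = 6 (y = -2*(-3) = 6)
W(X) = 6/5
h(f) = 5 (h(f) = 5 + 0 = 5)
H(Y, r) = (6/5 + r)/(7 + Y) (H(Y, r) = (r + 6/5)/(Y + 7) = (6/5 + r)/(7 + Y))
H(h(5), -2)*(-81 - 1*(-142)) = ((6/5 - 2)/(7 + 5))*(-81 - 1*(-142)) = (-⅘/12)*(-81 + 142) = ((1/12)*(-⅘))*61 = -1/15*61 = -61/15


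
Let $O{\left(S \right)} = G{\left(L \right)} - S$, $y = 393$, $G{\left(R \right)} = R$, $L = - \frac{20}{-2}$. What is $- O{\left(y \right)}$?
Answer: $383$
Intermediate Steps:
$L = 10$ ($L = \left(-20\right) \left(- \frac{1}{2}\right) = 10$)
$O{\left(S \right)} = 10 - S$
$- O{\left(y \right)} = - (10 - 393) = \left(-1\right) \left(-383\right) = 383$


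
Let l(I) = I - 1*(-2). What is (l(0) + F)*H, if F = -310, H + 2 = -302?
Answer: 93632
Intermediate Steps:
H = -304 (H = -2 - 302 = -304)
l(I) = 2 + I (l(I) = I + 2 = 2 + I)
(l(0) + F)*H = ((2 + 0) - 310)*(-304) = (2 - 310)*(-304) = -308*(-304) = 93632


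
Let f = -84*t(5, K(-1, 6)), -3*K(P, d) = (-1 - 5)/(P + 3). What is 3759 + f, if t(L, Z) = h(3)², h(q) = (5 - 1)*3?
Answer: -8337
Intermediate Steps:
K(P, d) = 2/(3 + P) (K(P, d) = -(-1 - 5)/(3*(P + 3)) = -(-2)/(3 + P) = 2/(3 + P))
h(q) = 12 (h(q) = 4*3 = 12)
t(L, Z) = 144 (t(L, Z) = 12² = 144)
f = -12096 (f = -84*144 = -12096)
3759 + f = 3759 - 12096 = -8337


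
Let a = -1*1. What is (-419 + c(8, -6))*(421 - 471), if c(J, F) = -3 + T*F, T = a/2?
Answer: 20950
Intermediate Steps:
a = -1
T = -½ (T = -1/2 = -1*½ = -½ ≈ -0.50000)
c(J, F) = -3 - F/2
(-419 + c(8, -6))*(421 - 471) = (-419 + (-3 - ½*(-6)))*(421 - 471) = (-419 + (-3 + 3))*(-50) = (-419 + 0)*(-50) = -419*(-50) = 20950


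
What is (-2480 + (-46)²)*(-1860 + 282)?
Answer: 574392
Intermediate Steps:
(-2480 + (-46)²)*(-1860 + 282) = (-2480 + 2116)*(-1578) = -364*(-1578) = 574392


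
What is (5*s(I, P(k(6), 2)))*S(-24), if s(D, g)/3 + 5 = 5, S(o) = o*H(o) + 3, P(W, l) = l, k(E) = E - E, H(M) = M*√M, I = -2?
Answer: 0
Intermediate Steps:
H(M) = M^(3/2)
k(E) = 0
S(o) = 3 + o^(5/2) (S(o) = o*o^(3/2) + 3 = o^(5/2) + 3 = 3 + o^(5/2))
s(D, g) = 0 (s(D, g) = -15 + 3*5 = -15 + 15 = 0)
(5*s(I, P(k(6), 2)))*S(-24) = (5*0)*(3 + (-24)^(5/2)) = 0*(3 + 1152*I*√6) = 0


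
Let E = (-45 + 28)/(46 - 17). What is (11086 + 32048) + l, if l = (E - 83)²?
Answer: 42151470/841 ≈ 50121.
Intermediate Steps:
E = -17/29 ≈ -0.58621
l = 5875776/841 (l = (-17/29 - 83)² = (-2424/29)² = 5875776/841 ≈ 6986.7)
(11086 + 32048) + l = (11086 + 32048) + 5875776/841 = 43134 + 5875776/841 = 42151470/841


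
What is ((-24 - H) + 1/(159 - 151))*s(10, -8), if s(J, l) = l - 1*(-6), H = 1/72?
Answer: 430/9 ≈ 47.778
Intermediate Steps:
H = 1/72 ≈ 0.013889
s(J, l) = 6 + l (s(J, l) = l + 6 = 6 + l)
((-24 - H) + 1/(159 - 151))*s(10, -8) = ((-24 - 1*1/72) + 1/(159 - 151))*(6 - 8) = ((-24 - 1/72) + 1/8)*(-2) = (-1729/72 + 1/8)*(-2) = -215/9*(-2) = 430/9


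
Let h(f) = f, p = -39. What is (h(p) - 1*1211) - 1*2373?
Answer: -3623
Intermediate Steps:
(h(p) - 1*1211) - 1*2373 = (-39 - 1*1211) - 1*2373 = (-39 - 1211) - 2373 = -1250 - 2373 = -3623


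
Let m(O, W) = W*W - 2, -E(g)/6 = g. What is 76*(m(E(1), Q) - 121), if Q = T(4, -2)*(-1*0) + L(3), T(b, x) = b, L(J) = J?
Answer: -8664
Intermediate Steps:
E(g) = -6*g
Q = 3 (Q = 4*(-1*0) + 3 = 4*0 + 3 = 0 + 3 = 3)
m(O, W) = -2 + W² (m(O, W) = W² - 2 = -2 + W²)
76*(m(E(1), Q) - 121) = 76*((-2 + 3²) - 121) = 76*((-2 + 9) - 121) = 76*(7 - 121) = 76*(-114) = -8664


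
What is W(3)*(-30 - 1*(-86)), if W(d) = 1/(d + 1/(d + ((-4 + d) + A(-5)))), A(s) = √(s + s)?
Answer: 2464/139 + 56*I*√10/139 ≈ 17.727 + 1.274*I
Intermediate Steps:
A(s) = √2*√s (A(s) = √(2*s) = √2*√s)
W(d) = 1/(d + 1/(-4 + 2*d + I*√10)) (W(d) = 1/(d + 1/(d + ((-4 + d) + √2*√(-5)))) = 1/(d + 1/(d + ((-4 + d) + √2*(I*√5)))) = 1/(d + 1/(d + ((-4 + d) + I*√10))) = 1/(d + 1/(d + (-4 + d + I*√10))) = 1/(d + 1/(-4 + 2*d + I*√10)))
W(3)*(-30 - 1*(-86)) = ((-4 + 2*3 + I*√10)/(1 - 4*3 + 2*3² + I*3*√10))*(-30 - 1*(-86)) = ((-4 + 6 + I*√10)/(1 - 12 + 2*9 + 3*I*√10))*(-30 + 86) = ((2 + I*√10)/(1 - 12 + 18 + 3*I*√10))*56 = ((2 + I*√10)/(7 + 3*I*√10))*56 = 56*(2 + I*√10)/(7 + 3*I*√10)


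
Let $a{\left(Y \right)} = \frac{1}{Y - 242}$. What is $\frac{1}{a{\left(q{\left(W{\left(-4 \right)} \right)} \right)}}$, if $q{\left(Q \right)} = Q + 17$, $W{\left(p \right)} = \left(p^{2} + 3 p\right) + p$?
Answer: $-225$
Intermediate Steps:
$W{\left(p \right)} = p^{2} + 4 p$
$q{\left(Q \right)} = 17 + Q$
$a{\left(Y \right)} = \frac{1}{-242 + Y}$
$\frac{1}{a{\left(q{\left(W{\left(-4 \right)} \right)} \right)}} = \frac{1}{\frac{1}{-242 + \left(17 - 4 \left(4 - 4\right)\right)}} = \frac{1}{\frac{1}{-242 + \left(17 - 0\right)}} = \frac{1}{\frac{1}{-242 + \left(17 + 0\right)}} = \frac{1}{\frac{1}{-242 + 17}} = \frac{1}{\frac{1}{-225}} = \frac{1}{- \frac{1}{225}} = -225$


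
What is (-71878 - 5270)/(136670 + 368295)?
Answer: -77148/504965 ≈ -0.15278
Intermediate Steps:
(-71878 - 5270)/(136670 + 368295) = -77148/504965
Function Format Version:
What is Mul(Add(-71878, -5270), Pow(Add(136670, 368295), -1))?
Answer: Rational(-77148, 504965) ≈ -0.15278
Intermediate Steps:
Mul(Add(-71878, -5270), Pow(Add(136670, 368295), -1)) = Mul(-77148, Pow(504965, -1)) = Mul(-77148, Rational(1, 504965)) = Rational(-77148, 504965)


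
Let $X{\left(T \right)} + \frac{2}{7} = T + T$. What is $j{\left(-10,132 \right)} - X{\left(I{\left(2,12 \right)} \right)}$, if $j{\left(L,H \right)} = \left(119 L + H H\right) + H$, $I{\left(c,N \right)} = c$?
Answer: $\frac{114536}{7} \approx 16362.0$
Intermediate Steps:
$X{\left(T \right)} = - \frac{2}{7} + 2 T$ ($X{\left(T \right)} = - \frac{2}{7} + \left(T + T\right) = - \frac{2}{7} + 2 T$)
$j{\left(L,H \right)} = H + H^{2} + 119 L$ ($j{\left(L,H \right)} = \left(119 L + H^{2}\right) + H = \left(H^{2} + 119 L\right) + H = H + H^{2} + 119 L$)
$j{\left(-10,132 \right)} - X{\left(I{\left(2,12 \right)} \right)} = \left(132 + 132^{2} + 119 \left(-10\right)\right) - \left(- \frac{2}{7} + 2 \cdot 2\right) = \left(132 + 17424 - 1190\right) - \left(- \frac{2}{7} + 4\right) = 16366 - \frac{26}{7} = \frac{114536}{7}$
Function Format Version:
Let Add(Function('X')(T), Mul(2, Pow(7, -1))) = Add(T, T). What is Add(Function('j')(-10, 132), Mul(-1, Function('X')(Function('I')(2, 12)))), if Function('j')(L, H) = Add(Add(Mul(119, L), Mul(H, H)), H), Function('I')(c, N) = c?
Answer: Rational(114536, 7) ≈ 16362.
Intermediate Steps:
Function('X')(T) = Add(Rational(-2, 7), Mul(2, T)) (Function('X')(T) = Add(Rational(-2, 7), Add(T, T)) = Add(Rational(-2, 7), Mul(2, T)))
Function('j')(L, H) = Add(H, Pow(H, 2), Mul(119, L)) (Function('j')(L, H) = Add(Add(Mul(119, L), Pow(H, 2)), H) = Add(Add(Pow(H, 2), Mul(119, L)), H) = Add(H, Pow(H, 2), Mul(119, L)))
Add(Function('j')(-10, 132), Mul(-1, Function('X')(Function('I')(2, 12)))) = Add(Add(132, Pow(132, 2), Mul(119, -10)), Mul(-1, Add(Rational(-2, 7), Mul(2, 2)))) = Add(Add(132, 17424, -1190), Mul(-1, Add(Rational(-2, 7), 4))) = Add(16366, Mul(-1, Rational(26, 7))) = Add(16366, Rational(-26, 7)) = Rational(114536, 7)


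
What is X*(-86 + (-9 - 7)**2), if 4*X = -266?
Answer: -11305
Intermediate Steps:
X = -133/2 (X = (1/4)*(-266) = -133/2 ≈ -66.500)
X*(-86 + (-9 - 7)**2) = -133*(-86 + (-9 - 7)**2)/2 = -133*(-86 + (-16)**2)/2 = -133*(-86 + 256)/2 = -133/2*170 = -11305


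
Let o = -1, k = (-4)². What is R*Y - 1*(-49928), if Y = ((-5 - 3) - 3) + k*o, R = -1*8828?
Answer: 288284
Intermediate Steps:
k = 16
R = -8828
Y = -27 (Y = ((-5 - 3) - 3) + 16*(-1) = (-8 - 3) - 16 = -11 - 16 = -27)
R*Y - 1*(-49928) = -8828*(-27) - 1*(-49928) = 238356 + 49928 = 288284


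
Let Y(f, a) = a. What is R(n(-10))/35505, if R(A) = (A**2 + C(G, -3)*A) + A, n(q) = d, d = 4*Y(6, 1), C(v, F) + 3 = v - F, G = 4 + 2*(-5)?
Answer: -4/35505 ≈ -0.00011266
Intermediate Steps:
G = -6 (G = 4 - 10 = -6)
C(v, F) = -3 + v - F (C(v, F) = -3 + (v - F) = -3 + v - F)
d = 4 (d = 4*1 = 4)
n(q) = 4
R(A) = A**2 - 5*A (R(A) = (A**2 + (-3 - 6 - 1*(-3))*A) + A = (A**2 + (-3 - 6 + 3)*A) + A = (A**2 - 6*A) + A = A**2 - 5*A)
R(n(-10))/35505 = (4*(-5 + 4))/35505 = (4*(-1))*(1/35505) = -4*1/35505 = -4/35505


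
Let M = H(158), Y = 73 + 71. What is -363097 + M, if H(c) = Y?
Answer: -362953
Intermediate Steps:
Y = 144
H(c) = 144
M = 144
-363097 + M = -363097 + 144 = -362953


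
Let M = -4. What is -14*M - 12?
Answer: 44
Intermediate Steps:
-14*M - 12 = -14*(-4) - 12 = 56 - 12 = 44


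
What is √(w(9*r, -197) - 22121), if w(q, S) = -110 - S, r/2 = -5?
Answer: I*√22034 ≈ 148.44*I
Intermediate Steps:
r = -10 (r = 2*(-5) = -10)
√(w(9*r, -197) - 22121) = √((-110 - 1*(-197)) - 22121) = √((-110 + 197) - 22121) = √(87 - 22121) = √(-22034) = I*√22034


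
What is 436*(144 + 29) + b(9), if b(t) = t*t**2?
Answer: 76157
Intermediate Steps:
b(t) = t**3
436*(144 + 29) + b(9) = 436*(144 + 29) + 9**3 = 436*173 + 729 = 75428 + 729 = 76157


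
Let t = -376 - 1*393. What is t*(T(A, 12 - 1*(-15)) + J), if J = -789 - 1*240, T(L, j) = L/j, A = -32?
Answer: 21389735/27 ≈ 7.9221e+5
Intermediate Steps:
J = -1029 (J = -789 - 240 = -1029)
t = -769 (t = -376 - 393 = -769)
t*(T(A, 12 - 1*(-15)) + J) = -769*(-32/(12 - 1*(-15)) - 1029) = -769*(-32/(12 + 15) - 1029) = -769*(-32/27 - 1029) = -769*(-27815/27) = 21389735/27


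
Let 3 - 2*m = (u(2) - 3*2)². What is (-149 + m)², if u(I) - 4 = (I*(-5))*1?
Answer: 192721/4 ≈ 48180.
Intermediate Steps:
u(I) = 4 - 5*I (u(I) = 4 + (I*(-5))*1 = 4 - 5*I*1 = 4 - 5*I)
m = -141/2 (m = 3/2 - ((4 - 5*2) - 3*2)²/2 = 3/2 - ((4 - 10) - 6)²/2 = 3/2 - (-6 - 6)²/2 = 3/2 - ½*(-12)² = 3/2 - ½*144 = 3/2 - 72 = -141/2 ≈ -70.500)
(-149 + m)² = (-149 - 141/2)² = (-439/2)² = 192721/4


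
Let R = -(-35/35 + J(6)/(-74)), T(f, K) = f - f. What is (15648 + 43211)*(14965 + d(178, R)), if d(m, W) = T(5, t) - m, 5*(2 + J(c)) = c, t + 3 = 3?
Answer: 870348033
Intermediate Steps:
t = 0 (t = -3 + 3 = 0)
J(c) = -2 + c/5
T(f, K) = 0
R = 183/185 (R = -(-35/35 + (-2 + (⅕)*6)/(-74)) = -(-35*1/35 + (-2 + 6/5)*(-1/74)) = -(-1 - ⅘*(-1/74)) = -(-1 + 2/185) = -1*(-183/185) = 183/185 ≈ 0.98919)
d(m, W) = -m (d(m, W) = 0 - m = -m)
(15648 + 43211)*(14965 + d(178, R)) = (15648 + 43211)*(14965 - 1*178) = 58859*(14965 - 178) = 58859*14787 = 870348033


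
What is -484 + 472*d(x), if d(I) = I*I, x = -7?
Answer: 22644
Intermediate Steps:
d(I) = I²
-484 + 472*d(x) = -484 + 472*(-7)² = -484 + 472*49 = -484 + 23128 = 22644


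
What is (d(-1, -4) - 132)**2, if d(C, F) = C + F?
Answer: 18769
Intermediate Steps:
(d(-1, -4) - 132)**2 = ((-1 - 4) - 132)**2 = (-5 - 132)**2 = (-137)**2 = 18769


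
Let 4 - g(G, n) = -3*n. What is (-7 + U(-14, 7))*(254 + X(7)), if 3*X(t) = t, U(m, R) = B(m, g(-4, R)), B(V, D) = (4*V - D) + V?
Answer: -26146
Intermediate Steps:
g(G, n) = 4 + 3*n (g(G, n) = 4 - (-3)*n = 4 + 3*n)
B(V, D) = -D + 5*V (B(V, D) = (-D + 4*V) + V = -D + 5*V)
U(m, R) = -4 - 3*R + 5*m (U(m, R) = -(4 + 3*R) + 5*m = (-4 - 3*R) + 5*m = -4 - 3*R + 5*m)
X(t) = t/3
(-7 + U(-14, 7))*(254 + X(7)) = (-7 + (-4 - 3*7 + 5*(-14)))*(254 + (⅓)*7) = (-7 + (-4 - 21 - 70))*(254 + 7/3) = (-7 - 95)*(769/3) = -102*769/3 = -26146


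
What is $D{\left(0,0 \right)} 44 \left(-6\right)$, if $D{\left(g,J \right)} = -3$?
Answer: $792$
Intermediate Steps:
$D{\left(0,0 \right)} 44 \left(-6\right) = \left(-3\right) 44 \left(-6\right) = \left(-132\right) \left(-6\right) = 792$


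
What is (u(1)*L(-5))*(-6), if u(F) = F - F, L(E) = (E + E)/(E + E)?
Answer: 0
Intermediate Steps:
L(E) = 1 (L(E) = (2*E)/((2*E)) = (2*E)*(1/(2*E)) = 1)
u(F) = 0
(u(1)*L(-5))*(-6) = (0*1)*(-6) = 0*(-6) = 0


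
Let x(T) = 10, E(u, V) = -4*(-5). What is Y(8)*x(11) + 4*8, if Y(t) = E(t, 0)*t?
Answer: 1632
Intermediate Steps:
E(u, V) = 20
Y(t) = 20*t
Y(8)*x(11) + 4*8 = (20*8)*10 + 4*8 = 160*10 + 32 = 1600 + 32 = 1632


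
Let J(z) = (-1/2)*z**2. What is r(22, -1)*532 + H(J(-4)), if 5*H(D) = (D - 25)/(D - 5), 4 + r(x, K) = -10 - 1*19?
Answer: -1141107/65 ≈ -17556.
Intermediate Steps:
r(x, K) = -33 (r(x, K) = -4 + (-10 - 1*19) = -4 + (-10 - 19) = -4 - 29 = -33)
J(z) = -z**2/2 (J(z) = (-1*1/2)*z**2 = -z**2/2)
H(D) = (-25 + D)/(5*(-5 + D)) (H(D) = ((D - 25)/(D - 5))/5 = ((-25 + D)/(-5 + D))/5 = (-25 + D)/(5*(-5 + D)))
r(22, -1)*532 + H(J(-4)) = -33*532 + (-25 - 1/2*(-4)**2)/(5*(-5 - 1/2*(-4)**2)) = -17556 + (-25 - 1/2*16)/(5*(-5 - 1/2*16)) = -17556 + (-25 - 8)/(5*(-5 - 8)) = -17556 + (1/5)*(-33)/(-13) = -17556 + (1/5)*(-1/13)*(-33) = -17556 + 33/65 = -1141107/65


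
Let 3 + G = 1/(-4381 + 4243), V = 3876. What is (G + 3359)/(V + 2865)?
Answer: 66161/132894 ≈ 0.49785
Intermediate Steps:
G = -415/138 (G = -3 + 1/(-4381 + 4243) = -3 + 1/(-138) = -3 - 1/138 = -415/138 ≈ -3.0072)
(G + 3359)/(V + 2865) = (-415/138 + 3359)/(3876 + 2865) = (463127/138)/6741 = (463127/138)*(1/6741) = 66161/132894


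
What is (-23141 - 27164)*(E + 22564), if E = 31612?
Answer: -2725323680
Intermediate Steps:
(-23141 - 27164)*(E + 22564) = (-23141 - 27164)*(31612 + 22564) = -50305*54176 = -2725323680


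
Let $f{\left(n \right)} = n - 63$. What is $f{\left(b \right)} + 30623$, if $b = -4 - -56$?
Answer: $30612$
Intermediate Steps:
$b = 52$ ($b = -4 + 56 = 52$)
$f{\left(n \right)} = -63 + n$
$f{\left(b \right)} + 30623 = \left(-63 + 52\right) + 30623 = -11 + 30623 = 30612$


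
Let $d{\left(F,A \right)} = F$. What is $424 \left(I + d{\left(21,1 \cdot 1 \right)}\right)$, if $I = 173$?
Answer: $82256$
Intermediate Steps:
$424 \left(I + d{\left(21,1 \cdot 1 \right)}\right) = 424 \left(173 + 21\right) = 424 \cdot 194 = 82256$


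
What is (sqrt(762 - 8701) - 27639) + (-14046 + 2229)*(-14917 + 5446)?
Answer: 111891168 + I*sqrt(7939) ≈ 1.1189e+8 + 89.101*I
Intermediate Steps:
(sqrt(762 - 8701) - 27639) + (-14046 + 2229)*(-14917 + 5446) = (sqrt(-7939) - 27639) - 11817*(-9471) = (I*sqrt(7939) - 27639) + 111918807 = (-27639 + I*sqrt(7939)) + 111918807 = 111891168 + I*sqrt(7939)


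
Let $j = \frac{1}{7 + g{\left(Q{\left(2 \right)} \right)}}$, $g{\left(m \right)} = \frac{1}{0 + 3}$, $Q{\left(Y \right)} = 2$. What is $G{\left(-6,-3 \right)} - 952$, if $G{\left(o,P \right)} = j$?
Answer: $- \frac{20941}{22} \approx -951.86$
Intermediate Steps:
$g{\left(m \right)} = \frac{1}{3}$
$j = \frac{3}{22}$ ($j = \frac{1}{7 + \frac{1}{3}} = \frac{1}{\frac{22}{3}} = \frac{3}{22} \approx 0.13636$)
$G{\left(o,P \right)} = \frac{3}{22}$
$G{\left(-6,-3 \right)} - 952 = \frac{3}{22} - 952 = - \frac{20941}{22}$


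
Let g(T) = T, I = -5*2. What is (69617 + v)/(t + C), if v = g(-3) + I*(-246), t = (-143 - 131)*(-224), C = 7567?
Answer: 72074/68943 ≈ 1.0454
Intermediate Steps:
t = 61376 (t = -274*(-224) = 61376)
I = -10 (I = -1*10 = -10)
v = 2457 (v = -3 - 10*(-246) = -3 + 2460 = 2457)
(69617 + v)/(t + C) = (69617 + 2457)/(61376 + 7567) = 72074/68943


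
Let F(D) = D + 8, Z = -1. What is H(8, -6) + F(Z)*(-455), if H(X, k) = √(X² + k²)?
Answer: -3175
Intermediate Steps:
F(D) = 8 + D
H(8, -6) + F(Z)*(-455) = √(8² + (-6)²) + (8 - 1)*(-455) = √(64 + 36) + 7*(-455) = √100 - 3185 = 10 - 3185 = -3175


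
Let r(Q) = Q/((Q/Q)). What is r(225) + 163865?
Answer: 164090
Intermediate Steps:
r(Q) = Q (r(Q) = Q/1 = Q*1 = Q)
r(225) + 163865 = 225 + 163865 = 164090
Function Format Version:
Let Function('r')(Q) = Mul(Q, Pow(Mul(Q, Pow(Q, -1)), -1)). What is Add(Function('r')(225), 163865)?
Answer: 164090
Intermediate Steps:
Function('r')(Q) = Q (Function('r')(Q) = Mul(Q, Pow(1, -1)) = Mul(Q, 1) = Q)
Add(Function('r')(225), 163865) = Add(225, 163865) = 164090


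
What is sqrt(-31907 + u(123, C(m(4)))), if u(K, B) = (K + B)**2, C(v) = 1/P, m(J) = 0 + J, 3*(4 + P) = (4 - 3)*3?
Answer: I*sqrt(151739)/3 ≈ 129.85*I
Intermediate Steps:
P = -3 (P = -4 + ((4 - 3)*3)/3 = -4 + (1*3)/3 = -4 + (1/3)*3 = -4 + 1 = -3)
m(J) = J
C(v) = -1/3 (C(v) = 1/(-3) = -1/3)
u(K, B) = (B + K)**2
sqrt(-31907 + u(123, C(m(4)))) = sqrt(-31907 + (-1/3 + 123)**2) = sqrt(-31907 + (368/3)**2) = sqrt(-31907 + 135424/9) = sqrt(-151739/9) = I*sqrt(151739)/3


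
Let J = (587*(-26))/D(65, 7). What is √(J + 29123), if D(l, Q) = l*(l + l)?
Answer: 2*√30759261/65 ≈ 170.65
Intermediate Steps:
D(l, Q) = 2*l² (D(l, Q) = l*(2*l) = 2*l²)
J = -587/325 (J = (587*(-26))/((2*65²)) = -15262/(2*4225) = -15262/8450 = -15262*1/8450 = -587/325 ≈ -1.8062)
√(J + 29123) = √(-587/325 + 29123) = √(9464388/325) = 2*√30759261/65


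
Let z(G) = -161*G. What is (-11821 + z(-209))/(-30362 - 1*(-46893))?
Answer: 21828/16531 ≈ 1.3204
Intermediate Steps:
(-11821 + z(-209))/(-30362 - 1*(-46893)) = (-11821 - 161*(-209))/(-30362 - 1*(-46893)) = (-11821 + 33649)/(-30362 + 46893) = 21828/16531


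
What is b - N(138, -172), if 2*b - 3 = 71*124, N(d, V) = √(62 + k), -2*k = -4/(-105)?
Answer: 8807/2 - 2*√170835/105 ≈ 4395.6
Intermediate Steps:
k = -2/105 (k = -(-2)/(-105) = -(-2)*(-1)/105 = -½*4/105 = -2/105 ≈ -0.019048)
N(d, V) = 2*√170835/105 (N(d, V) = √(62 - 2/105) = √(6508/105) = 2*√170835/105)
b = 8807/2 (b = 3/2 + (71*124)/2 = 3/2 + (½)*8804 = 3/2 + 4402 = 8807/2 ≈ 4403.5)
b - N(138, -172) = 8807/2 - 2*√170835/105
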